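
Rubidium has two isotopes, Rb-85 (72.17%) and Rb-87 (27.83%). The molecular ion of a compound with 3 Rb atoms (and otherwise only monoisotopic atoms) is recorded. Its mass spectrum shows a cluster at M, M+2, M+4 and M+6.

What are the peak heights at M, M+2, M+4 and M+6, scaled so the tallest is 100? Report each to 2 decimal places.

Expanding (0.7217 + 0.2783)^3:
P(M) = 0.7217^3 = 0.375898
P(M+2) = 3 × 0.7217^2 × 0.2783^1 = 0.434858
P(M+4) = 3 × 0.7217^1 × 0.2783^2 = 0.167689
P(M+6) = 0.2783^3 = 0.021555
The M+2 peak is largest (0.434858); scaling to 100 gives 86.44 : 100.00 : 38.56 : 4.96.

86.44 : 100.00 : 38.56 : 4.96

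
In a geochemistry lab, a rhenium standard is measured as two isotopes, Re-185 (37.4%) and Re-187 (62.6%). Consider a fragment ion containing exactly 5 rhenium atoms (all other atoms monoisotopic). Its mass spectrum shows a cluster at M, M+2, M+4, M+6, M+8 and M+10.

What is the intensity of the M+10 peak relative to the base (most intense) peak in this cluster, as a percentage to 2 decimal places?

28.02%

Binomial terms of (0.374 + 0.626)^5: M 0.0073, M+2 0.0612, M+4 0.2050, M+6 0.3431, M+8 0.2872, M+10 0.0961 → M+6 is the base peak.
P(M+6) = C(5,3) × 0.374^2 × 0.626^3 = 10 × 0.139876 × 0.24531438 = 0.343136 (base)
P(M+10) = C(5,5) × 0.374^0 × 0.626^5 = 1 × 1.0000 × 0.09613282 = 0.096133
Relative intensity = 0.096133 / 0.343136 × 100 = 28.02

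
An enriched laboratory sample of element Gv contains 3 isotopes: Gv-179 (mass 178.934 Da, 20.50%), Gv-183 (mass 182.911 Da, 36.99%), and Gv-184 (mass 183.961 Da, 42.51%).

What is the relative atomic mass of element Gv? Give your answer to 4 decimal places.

182.5421 Da

Ar = Σ fᵢ·mᵢ = 0.2050 × 178.934 + 0.3699 × 182.911 + 0.4251 × 183.961
= 36.68147 + 67.65878 + 78.20182 = 182.54207 Da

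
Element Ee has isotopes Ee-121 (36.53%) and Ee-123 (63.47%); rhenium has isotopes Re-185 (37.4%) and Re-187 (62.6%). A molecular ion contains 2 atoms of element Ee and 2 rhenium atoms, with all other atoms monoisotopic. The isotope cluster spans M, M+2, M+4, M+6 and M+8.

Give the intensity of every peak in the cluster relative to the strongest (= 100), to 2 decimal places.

Element Ee pattern (n=2): 0.13344409 : 0.46371182 : 0.40284409
Rhenium pattern (n=2): 0.139876 : 0.468248 : 0.391876
Convolve the two distributions (both contribute in 2-u steps):
  M: 0.13344409×0.139876 = 0.018666
  M+2: 0.13344409×0.468248 + 0.46371182×0.139876 = 0.127347
  M+4: 0.13344409×0.391876 + 0.46371182×0.468248 + 0.40284409×0.139876 = 0.325774
  M+6: 0.46371182×0.391876 + 0.40284409×0.468248 = 0.370348
  M+8: 0.40284409×0.391876 = 0.157865
Scale to base peak (0.370348) = 100: 5.04 : 34.39 : 87.96 : 100.00 : 42.63

5.04 : 34.39 : 87.96 : 100.00 : 42.63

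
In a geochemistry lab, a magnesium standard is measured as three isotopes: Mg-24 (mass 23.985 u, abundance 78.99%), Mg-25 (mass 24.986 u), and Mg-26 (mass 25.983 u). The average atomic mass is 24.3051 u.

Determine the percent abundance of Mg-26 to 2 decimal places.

11.01%

Let x and y be the fractions of Mg-25 and Mg-26. Then x + y = 1 − 0.7899 = 0.2101 and 24.986x + 25.983y = 24.3051 − 0.7899×23.985 = 5.3593485.
Substituting: 24.986x + 25.983(0.2101 − x) = 5.3593485
(24.986 − 25.983)x = -0.0996798  ⇒  x = 0.09998, y = 0.11012
Mg-25: 10.00%, Mg-26: 11.01%.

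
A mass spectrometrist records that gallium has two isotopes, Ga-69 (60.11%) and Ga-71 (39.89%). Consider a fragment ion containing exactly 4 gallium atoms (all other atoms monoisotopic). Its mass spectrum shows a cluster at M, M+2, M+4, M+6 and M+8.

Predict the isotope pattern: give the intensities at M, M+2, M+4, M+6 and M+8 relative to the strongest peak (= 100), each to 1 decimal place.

37.7 : 100.0 : 99.5 : 44.0 : 7.3

Expanding (0.6011 + 0.3989)^4:
P(M) = 0.6011^4 = 0.130553
P(M+2) = 4 × 0.6011^3 × 0.3989^1 = 0.346549
P(M+4) = 6 × 0.6011^2 × 0.3989^2 = 0.344963
P(M+6) = 4 × 0.6011^1 × 0.3989^3 = 0.152616
P(M+8) = 0.3989^4 = 0.025320
The M+2 peak is largest (0.346549); scaling to 100 gives 37.7 : 100.0 : 99.5 : 44.0 : 7.3.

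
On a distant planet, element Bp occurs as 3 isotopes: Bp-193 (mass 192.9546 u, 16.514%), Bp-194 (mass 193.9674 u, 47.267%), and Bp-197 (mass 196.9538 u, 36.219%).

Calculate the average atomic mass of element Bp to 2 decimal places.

194.88 u

Weight each isotope mass by its fractional abundance: 0.16514 × 192.9546 + 0.47267 × 193.9674 + 0.36219 × 196.9538
= 31.86452 + 91.68257 + 71.33470 = 194.88179 u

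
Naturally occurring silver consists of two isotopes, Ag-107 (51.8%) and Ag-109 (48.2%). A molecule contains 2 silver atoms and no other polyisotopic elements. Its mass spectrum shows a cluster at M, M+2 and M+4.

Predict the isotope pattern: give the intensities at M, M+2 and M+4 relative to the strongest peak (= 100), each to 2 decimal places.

Each Ag atom is independently Ag-107 (p = 0.518) or Ag-109 (q = 0.482); the cluster is the binomial expansion (p + q)^2.
P(M) = 0.518^2 = 0.268324
P(M+2) = 2 × 0.518^1 × 0.482^1 = 0.499352
P(M+4) = 0.482^2 = 0.232324
The M+2 peak is largest (0.499352); scaling to 100 gives 53.73 : 100.00 : 46.53.

53.73 : 100.00 : 46.53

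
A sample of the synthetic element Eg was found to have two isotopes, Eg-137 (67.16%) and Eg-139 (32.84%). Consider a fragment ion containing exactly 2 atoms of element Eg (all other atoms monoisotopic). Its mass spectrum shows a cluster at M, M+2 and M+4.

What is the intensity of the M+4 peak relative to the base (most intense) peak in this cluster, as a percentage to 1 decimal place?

23.9%

Binomial terms of (0.6716 + 0.3284)^2: M 0.4510, M+2 0.4411, M+4 0.1078 → M is the base peak.
P(M) = C(2,0) × 0.6716^2 × 0.3284^0 = 1 × 0.45104656 × 1.0000 = 0.451047 (base)
P(M+4) = C(2,2) × 0.6716^0 × 0.3284^2 = 1 × 1.0000 × 0.10784656 = 0.107847
Relative intensity = 0.107847 / 0.451047 × 100 = 23.9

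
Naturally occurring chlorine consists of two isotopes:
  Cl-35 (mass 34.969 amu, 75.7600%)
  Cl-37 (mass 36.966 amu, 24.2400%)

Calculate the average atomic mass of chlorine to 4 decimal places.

The abundance-weighted mean is 0.757600 × 34.969 + 0.242400 × 36.966
= 26.49251 + 8.96056 = 35.45307 amu

35.4531 amu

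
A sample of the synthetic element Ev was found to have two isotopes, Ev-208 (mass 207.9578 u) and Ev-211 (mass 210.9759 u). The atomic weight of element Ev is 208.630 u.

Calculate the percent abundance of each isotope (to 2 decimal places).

Let x be the fractional abundance of Ev-208; then Ev-211 has abundance 1 − x.
207.9578·x + 210.9759·(1 − x) = 208.630
(207.9578 − 210.9759)·x = 208.630 − 210.9759
x = -2.3459 / -3.0181 = 0.77728 → 77.73% Ev-208, 22.27% Ev-211.

Ev-208: 77.73%, Ev-211: 22.27%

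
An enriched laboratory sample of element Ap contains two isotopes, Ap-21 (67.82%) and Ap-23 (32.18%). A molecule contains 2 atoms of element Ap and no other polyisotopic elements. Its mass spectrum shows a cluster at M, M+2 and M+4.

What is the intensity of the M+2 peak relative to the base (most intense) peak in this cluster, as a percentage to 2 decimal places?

94.90%

Binomial terms of (0.6782 + 0.3218)^2: M 0.4600, M+2 0.4365, M+4 0.1036 → M is the base peak.
P(M) = C(2,0) × 0.6782^2 × 0.3218^0 = 1 × 0.45995524 × 1.0000 = 0.459955 (base)
P(M+2) = C(2,1) × 0.6782^1 × 0.3218^1 = 2 × 0.6782 × 0.3218 = 0.436490
Relative intensity = 0.436490 / 0.459955 × 100 = 94.90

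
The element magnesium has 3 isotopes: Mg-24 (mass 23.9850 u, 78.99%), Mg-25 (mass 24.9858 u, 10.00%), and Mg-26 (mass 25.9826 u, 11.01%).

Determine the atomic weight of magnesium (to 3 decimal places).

Weight each isotope mass by its fractional abundance: 0.7899 × 23.9850 + 0.1000 × 24.9858 + 0.1101 × 25.9826
= 18.94575 + 2.49858 + 2.86068 = 24.30501 u

24.305 u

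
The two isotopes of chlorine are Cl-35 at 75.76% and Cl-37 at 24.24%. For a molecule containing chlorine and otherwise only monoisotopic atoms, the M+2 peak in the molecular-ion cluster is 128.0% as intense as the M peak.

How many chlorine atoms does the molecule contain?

With n Cl atoms, P(M+2)/P(M) = C(n,1)·p^(n−1)q / p^n = n·q/p = n · 0.2424/0.7576.
n = 1.280 × 0.7576/0.2424 = 4.00 ≈ 4

4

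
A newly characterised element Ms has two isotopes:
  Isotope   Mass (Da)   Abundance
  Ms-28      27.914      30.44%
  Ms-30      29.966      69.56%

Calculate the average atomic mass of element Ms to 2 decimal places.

29.34 Da

Weight each isotope mass by its fractional abundance: 0.3044 × 27.914 + 0.6956 × 29.966
= 8.4970 + 20.8443 = 29.3413 Da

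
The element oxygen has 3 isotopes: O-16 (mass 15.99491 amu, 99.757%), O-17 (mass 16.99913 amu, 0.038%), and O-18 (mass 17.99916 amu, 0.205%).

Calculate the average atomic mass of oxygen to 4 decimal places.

Ar = Σ fᵢ·mᵢ = 0.99757 × 15.99491 + 0.00038 × 16.99913 + 0.00205 × 17.99916
= 15.956042 + 0.006460 + 0.036898 = 15.999400 amu

15.9994 amu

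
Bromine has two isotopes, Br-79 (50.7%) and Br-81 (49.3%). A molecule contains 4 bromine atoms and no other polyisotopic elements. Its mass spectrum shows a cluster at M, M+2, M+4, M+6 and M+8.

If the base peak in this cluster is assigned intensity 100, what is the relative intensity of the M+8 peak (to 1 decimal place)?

Binomial terms of (0.507 + 0.493)^4: M 0.0661, M+2 0.2570, M+4 0.3749, M+6 0.2430, M+8 0.0591 → M+4 is the base peak.
P(M+4) = C(4,2) × 0.507^2 × 0.493^2 = 6 × 0.257049 × 0.243049 = 0.374853 (base)
P(M+8) = C(4,4) × 0.507^0 × 0.493^4 = 1 × 1.0000 × 0.05907282 = 0.059073
Relative intensity = 0.059073 / 0.374853 × 100 = 15.8

15.8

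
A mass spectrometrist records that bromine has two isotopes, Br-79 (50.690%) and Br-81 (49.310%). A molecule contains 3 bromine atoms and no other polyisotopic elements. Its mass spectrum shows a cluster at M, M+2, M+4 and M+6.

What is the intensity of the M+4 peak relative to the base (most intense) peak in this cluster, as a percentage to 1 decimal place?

97.3%

Binomial terms of (0.50690 + 0.49310)^3: M 0.1302, M+2 0.3801, M+4 0.3698, M+6 0.1199 → M+2 is the base peak.
P(M+2) = C(3,1) × 0.50690^2 × 0.49310^1 = 3 × 0.25694761 × 0.4931 = 0.380103 (base)
P(M+4) = C(3,2) × 0.50690^1 × 0.49310^2 = 3 × 0.5069 × 0.24314761 = 0.369755
Relative intensity = 0.369755 / 0.380103 × 100 = 97.3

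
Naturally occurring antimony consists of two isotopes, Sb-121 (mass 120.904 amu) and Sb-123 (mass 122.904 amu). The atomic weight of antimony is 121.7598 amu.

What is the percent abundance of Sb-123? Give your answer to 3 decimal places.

42.790%

With x = fraction of Sb-121 (so Sb-123 is 1 − x):
120.904·x + 122.904·(1 − x) = 121.7598
(120.904 − 122.904)·x = 121.7598 − 122.904
x = -1.1442 / -2.000 = 0.57210 → 57.210% Sb-121, 42.790% Sb-123.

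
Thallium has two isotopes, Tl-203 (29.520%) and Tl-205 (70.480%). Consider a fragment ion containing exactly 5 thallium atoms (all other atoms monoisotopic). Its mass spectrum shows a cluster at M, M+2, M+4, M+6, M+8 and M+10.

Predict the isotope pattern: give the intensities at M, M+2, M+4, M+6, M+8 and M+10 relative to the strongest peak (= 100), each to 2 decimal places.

Expanding (0.29520 + 0.70480)^5:
P(M) = 0.29520^5 = 0.002242
P(M+2) = 5 × 0.29520^4 × 0.70480^1 = 0.026761
P(M+4) = 10 × 0.29520^3 × 0.70480^2 = 0.127785
P(M+6) = 10 × 0.29520^2 × 0.70480^3 = 0.305092
P(M+8) = 5 × 0.29520^1 × 0.70480^4 = 0.364208
P(M+10) = 0.70480^5 = 0.173912
The M+8 peak is largest (0.364208); scaling to 100 gives 0.62 : 7.35 : 35.09 : 83.77 : 100.00 : 47.75.

0.62 : 7.35 : 35.09 : 83.77 : 100.00 : 47.75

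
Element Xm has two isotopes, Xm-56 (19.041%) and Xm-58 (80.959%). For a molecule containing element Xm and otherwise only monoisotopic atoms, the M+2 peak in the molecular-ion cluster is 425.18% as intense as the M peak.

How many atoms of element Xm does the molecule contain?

The M+2/M ratio from n Xm atoms is n · q/p = n · 0.80959/0.19041.
n = 4.2518 × 0.19041/0.80959 = 1.00 ≈ 1

1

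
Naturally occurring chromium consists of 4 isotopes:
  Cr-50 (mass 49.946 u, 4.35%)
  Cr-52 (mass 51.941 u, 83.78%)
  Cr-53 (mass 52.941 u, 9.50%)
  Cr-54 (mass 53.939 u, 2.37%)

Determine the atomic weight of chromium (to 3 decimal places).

Ar = Σ fᵢ·mᵢ = 0.0435 × 49.946 + 0.8378 × 51.941 + 0.0950 × 52.941 + 0.0237 × 53.939
= 2.1727 + 43.5162 + 5.0294 + 1.2784 = 51.9967 u

51.997 u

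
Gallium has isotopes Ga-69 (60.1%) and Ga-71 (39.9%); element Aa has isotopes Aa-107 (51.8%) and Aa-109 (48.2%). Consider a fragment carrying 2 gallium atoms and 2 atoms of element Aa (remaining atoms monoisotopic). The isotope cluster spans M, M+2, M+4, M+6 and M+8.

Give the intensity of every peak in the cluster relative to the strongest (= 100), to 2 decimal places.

26.47 : 84.41 : 100.00 : 52.15 : 10.10

Gallium pattern (n=2): 0.361201 : 0.479598 : 0.159201
Element Aa pattern (n=2): 0.268324 : 0.499352 : 0.232324
Convolve the two distributions (both contribute in 2-u steps):
  M: 0.361201×0.268324 = 0.096919
  M+2: 0.361201×0.499352 + 0.479598×0.268324 = 0.309054
  M+4: 0.361201×0.232324 + 0.479598×0.499352 + 0.159201×0.268324 = 0.366121
  M+6: 0.479598×0.232324 + 0.159201×0.499352 = 0.190919
  M+8: 0.159201×0.232324 = 0.036986
Scale to base peak (0.366121) = 100: 26.47 : 84.41 : 100.00 : 52.15 : 10.10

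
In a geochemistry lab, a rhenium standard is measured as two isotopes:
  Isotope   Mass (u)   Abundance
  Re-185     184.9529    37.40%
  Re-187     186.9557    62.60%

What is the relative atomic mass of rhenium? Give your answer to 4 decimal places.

186.2067 u

Ar = Σ fᵢ·mᵢ = 0.3740 × 184.9529 + 0.6260 × 186.9557
= 69.17238 + 117.03427 = 186.20665 u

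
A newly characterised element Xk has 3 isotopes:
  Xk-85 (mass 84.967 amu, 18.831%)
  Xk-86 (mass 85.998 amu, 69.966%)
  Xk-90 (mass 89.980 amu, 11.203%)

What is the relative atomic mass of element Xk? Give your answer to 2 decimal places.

Ar = Σ fᵢ·mᵢ = 0.18831 × 84.967 + 0.69966 × 85.998 + 0.11203 × 89.980
= 16.0001 + 60.1694 + 10.0805 = 86.2500 amu

86.25 amu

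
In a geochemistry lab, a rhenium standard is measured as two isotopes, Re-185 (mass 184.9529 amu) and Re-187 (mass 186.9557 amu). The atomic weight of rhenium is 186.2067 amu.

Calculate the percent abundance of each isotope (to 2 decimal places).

Re-185: 37.40%, Re-187: 62.60%

Writing the weighted mean with unknown fraction x of Re-185:
184.9529·x + 186.9557·(1 − x) = 186.2067
(184.9529 − 186.9557)·x = 186.2067 − 186.9557
x = -0.7490 / -2.0028 = 0.37398 → 37.40% Re-185, 62.60% Re-187.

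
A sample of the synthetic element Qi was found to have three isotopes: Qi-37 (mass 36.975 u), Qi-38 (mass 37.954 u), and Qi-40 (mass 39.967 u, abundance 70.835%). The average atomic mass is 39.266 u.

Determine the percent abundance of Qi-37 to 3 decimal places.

11.635%

The remaining 29.165% is split between Qi-37 (fraction x) and Qi-38 (fraction 0.29165 − x).
Substituting: 36.975x + 37.954(0.29165 − x) = 10.95537555
(36.975 − 37.954)x = -0.11390855  ⇒  x = 0.11635, y = 0.17530
Qi-37: 11.635%, Qi-38: 17.530%.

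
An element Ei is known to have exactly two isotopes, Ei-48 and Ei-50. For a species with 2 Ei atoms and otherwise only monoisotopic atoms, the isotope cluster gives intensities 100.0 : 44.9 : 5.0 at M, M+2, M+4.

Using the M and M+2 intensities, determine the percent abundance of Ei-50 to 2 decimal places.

Let p = fractional abundance of Ei-48. I(M+2)/I(M) = [C(2,1)·p^1·(1−p)] / p^2 = 2·(1−p)/p = 44.9/100.0 = 0.4490
(1−p)/p = 0.4490/2 = 0.2245  ⇒  p = 1/(1 + 0.2245) = 0.8167
Ei-48: 81.67%, Ei-50: 18.33%.

18.33%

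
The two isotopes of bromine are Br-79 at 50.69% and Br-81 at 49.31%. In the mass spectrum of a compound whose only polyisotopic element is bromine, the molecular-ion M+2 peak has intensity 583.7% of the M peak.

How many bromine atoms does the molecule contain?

6

The M+2/M ratio from n Br atoms is n · q/p = n · 0.4931/0.5069.
n = 5.837 × 0.5069/0.4931 = 6.00 ≈ 6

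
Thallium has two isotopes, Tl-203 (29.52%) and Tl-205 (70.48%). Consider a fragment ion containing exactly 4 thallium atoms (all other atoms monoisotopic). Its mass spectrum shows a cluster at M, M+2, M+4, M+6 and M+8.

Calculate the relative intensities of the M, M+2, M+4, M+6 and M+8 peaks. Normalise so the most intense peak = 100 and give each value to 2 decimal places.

The 4 Tl atoms are independent, so intensities follow the terms of (0.2952 + 0.7048)^4.
P(M) = 0.2952^4 = 0.007594
P(M+2) = 4 × 0.2952^3 × 0.7048^1 = 0.072523
P(M+4) = 6 × 0.2952^2 × 0.7048^2 = 0.259726
P(M+6) = 4 × 0.2952^1 × 0.7048^3 = 0.413403
P(M+8) = 0.7048^4 = 0.246754
The M+6 peak is largest (0.413403); scaling to 100 gives 1.84 : 17.54 : 62.83 : 100.00 : 59.69.

1.84 : 17.54 : 62.83 : 100.00 : 59.69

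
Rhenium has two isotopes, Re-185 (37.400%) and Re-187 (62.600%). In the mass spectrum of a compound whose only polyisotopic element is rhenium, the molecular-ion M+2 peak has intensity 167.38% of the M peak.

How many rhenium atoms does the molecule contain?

1

With n Re atoms, P(M+2)/P(M) = C(n,1)·p^(n−1)q / p^n = n·q/p = n · 0.62600/0.37400.
n = 1.6738 × 0.37400/0.62600 = 1.00 ≈ 1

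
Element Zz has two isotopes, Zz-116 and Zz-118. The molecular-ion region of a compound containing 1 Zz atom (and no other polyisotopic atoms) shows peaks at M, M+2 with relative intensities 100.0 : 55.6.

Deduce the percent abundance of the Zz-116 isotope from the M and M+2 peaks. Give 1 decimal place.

64.3%

Write p for the Zz-116 fraction. I(M+2)/I(M) = [C(1,1)·p^0·(1−p)] / p^1 = 1·(1−p)/p = 55.6/100.0 = 0.5560
(1−p)/p = 0.5560/1 = 0.5560  ⇒  p = 1/(1 + 0.5560) = 0.6427
Zz-116: 64.3%, Zz-118: 35.7%.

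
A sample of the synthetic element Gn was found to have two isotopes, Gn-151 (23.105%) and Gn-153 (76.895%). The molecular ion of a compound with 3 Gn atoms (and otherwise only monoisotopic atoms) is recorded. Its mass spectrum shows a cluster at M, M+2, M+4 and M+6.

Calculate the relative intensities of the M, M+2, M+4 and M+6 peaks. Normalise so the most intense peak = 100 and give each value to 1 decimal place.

2.7 : 27.1 : 90.1 : 100.0

The 3 Gn atoms are independent, so intensities follow the terms of (0.23105 + 0.76895)^3.
P(M) = 0.23105^3 = 0.012334
P(M+2) = 3 × 0.23105^2 × 0.76895^1 = 0.123149
P(M+4) = 3 × 0.23105^1 × 0.76895^2 = 0.409849
P(M+6) = 0.76895^3 = 0.454668
The M+6 peak is largest (0.454668); scaling to 100 gives 2.7 : 27.1 : 90.1 : 100.0.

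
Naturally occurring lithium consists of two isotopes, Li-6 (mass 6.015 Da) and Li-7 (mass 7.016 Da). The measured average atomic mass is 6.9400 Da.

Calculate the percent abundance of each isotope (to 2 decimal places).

Let x be the fractional abundance of Li-6; then Li-7 has abundance 1 − x.
6.015·x + 7.016·(1 − x) = 6.9400
(6.015 − 7.016)·x = 6.9400 − 7.016
x = -0.0760 / -1.001 = 0.07592 → 7.59% Li-6, 92.41% Li-7.

Li-6: 7.59%, Li-7: 92.41%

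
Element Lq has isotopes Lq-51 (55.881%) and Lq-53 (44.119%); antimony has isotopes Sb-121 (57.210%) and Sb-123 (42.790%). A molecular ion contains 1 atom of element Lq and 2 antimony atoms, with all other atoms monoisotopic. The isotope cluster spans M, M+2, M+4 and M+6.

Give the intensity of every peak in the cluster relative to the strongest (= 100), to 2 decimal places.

Element Lq pattern (n=1): 0.55881 : 0.44119
Antimony pattern (n=2): 0.32729841 : 0.48960318 : 0.18309841
Convolve the two distributions (both contribute in 2-u steps):
  M: 0.55881×0.32729841 = 0.182898
  M+2: 0.55881×0.48960318 + 0.44119×0.32729841 = 0.417996
  M+4: 0.55881×0.18309841 + 0.44119×0.48960318 = 0.318325
  M+6: 0.44119×0.18309841 = 0.080781
Scale to base peak (0.417996) = 100: 43.76 : 100.00 : 76.16 : 19.33

43.76 : 100.00 : 76.16 : 19.33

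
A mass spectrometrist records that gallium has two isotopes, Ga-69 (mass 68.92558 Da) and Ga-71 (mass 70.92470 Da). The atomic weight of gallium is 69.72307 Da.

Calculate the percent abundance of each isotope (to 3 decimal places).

With x = fraction of Ga-69 (so Ga-71 is 1 − x):
68.92558·x + 70.92470·(1 − x) = 69.72307
(68.92558 − 70.92470)·x = 69.72307 − 70.92470
x = -1.20163 / -1.99912 = 0.60108 → 60.108% Ga-69, 39.892% Ga-71.

Ga-69: 60.108%, Ga-71: 39.892%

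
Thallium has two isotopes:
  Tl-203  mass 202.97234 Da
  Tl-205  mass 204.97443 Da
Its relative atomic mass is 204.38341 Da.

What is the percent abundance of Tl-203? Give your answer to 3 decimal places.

29.520%

Let x be the fractional abundance of Tl-203; then Tl-205 has abundance 1 − x.
202.97234·x + 204.97443·(1 − x) = 204.38341
(202.97234 − 204.97443)·x = 204.38341 − 204.97443
x = -0.59102 / -2.00209 = 0.29520 → 29.520% Tl-203, 70.480% Tl-205.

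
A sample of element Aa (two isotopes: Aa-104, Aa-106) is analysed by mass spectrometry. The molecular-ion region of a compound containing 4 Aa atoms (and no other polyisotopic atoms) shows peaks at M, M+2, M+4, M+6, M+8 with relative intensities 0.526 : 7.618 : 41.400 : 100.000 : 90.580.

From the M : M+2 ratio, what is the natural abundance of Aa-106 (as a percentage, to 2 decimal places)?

Let p = fractional abundance of Aa-104. I(M+2)/I(M) = [C(4,1)·p^3·(1−p)] / p^4 = 4·(1−p)/p = 7.618/0.526 = 14.4829
(1−p)/p = 14.4829/4 = 3.6207  ⇒  p = 1/(1 + 3.6207) = 0.2164
Aa-104: 21.64%, Aa-106: 78.36%.

78.36%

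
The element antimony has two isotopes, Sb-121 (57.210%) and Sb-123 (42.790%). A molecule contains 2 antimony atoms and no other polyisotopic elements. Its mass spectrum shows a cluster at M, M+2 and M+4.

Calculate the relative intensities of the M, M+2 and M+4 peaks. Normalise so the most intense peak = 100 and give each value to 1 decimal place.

66.8 : 100.0 : 37.4

Expanding (0.57210 + 0.42790)^2:
P(M) = 0.57210^2 = 0.327298
P(M+2) = 2 × 0.57210^1 × 0.42790^1 = 0.489603
P(M+4) = 0.42790^2 = 0.183098
The M+2 peak is largest (0.489603); scaling to 100 gives 66.8 : 100.0 : 37.4.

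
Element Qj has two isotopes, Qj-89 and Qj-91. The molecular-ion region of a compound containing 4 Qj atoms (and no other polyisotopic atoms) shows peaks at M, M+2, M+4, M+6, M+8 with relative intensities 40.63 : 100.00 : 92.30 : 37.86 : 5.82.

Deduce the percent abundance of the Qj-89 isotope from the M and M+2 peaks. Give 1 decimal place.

If p is the fraction of Qj that is Qj-89, then I(M+2)/I(M) = [C(4,1)·p^3·(1−p)] / p^4 = 4·(1−p)/p = 100.00/40.63 = 2.4612
(1−p)/p = 2.4612/4 = 0.6153  ⇒  p = 1/(1 + 0.6153) = 0.6191
Qj-89: 61.9%, Qj-91: 38.1%.

61.9%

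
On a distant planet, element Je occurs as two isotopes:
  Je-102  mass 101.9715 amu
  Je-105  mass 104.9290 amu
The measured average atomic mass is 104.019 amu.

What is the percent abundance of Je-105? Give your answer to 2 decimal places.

Let x be the fractional abundance of Je-102; then Je-105 has abundance 1 − x.
101.9715·x + 104.9290·(1 − x) = 104.019
(101.9715 − 104.9290)·x = 104.019 − 104.9290
x = -0.9100 / -2.9575 = 0.30769 → 30.77% Je-102, 69.23% Je-105.

69.23%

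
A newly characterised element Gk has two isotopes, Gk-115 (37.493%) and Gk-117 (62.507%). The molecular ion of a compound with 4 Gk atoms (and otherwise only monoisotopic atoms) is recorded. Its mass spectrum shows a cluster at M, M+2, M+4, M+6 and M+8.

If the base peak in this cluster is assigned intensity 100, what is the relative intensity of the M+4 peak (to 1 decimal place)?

90.0

(0.37493 + 0.62507)^4 gives M 0.0198, M+2 0.1318, M+4 0.3295, M+6 0.3663, M+8 0.1527; the largest is M+6.
P(M+6) = C(4,3) × 0.37493^1 × 0.62507^3 = 4 × 0.37493 × 0.24422267 = 0.366266 (base)
P(M+4) = C(4,2) × 0.37493^2 × 0.62507^2 = 6 × 0.1405725 × 0.3907125 = 0.329541
Relative intensity = 0.329541 / 0.366266 × 100 = 90.0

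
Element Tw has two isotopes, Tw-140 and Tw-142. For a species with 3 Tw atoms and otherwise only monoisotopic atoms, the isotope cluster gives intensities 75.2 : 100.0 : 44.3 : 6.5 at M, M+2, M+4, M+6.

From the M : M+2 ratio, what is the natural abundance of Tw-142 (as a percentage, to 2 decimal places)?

30.71%

If p is the fraction of Tw that is Tw-140, then I(M+2)/I(M) = [C(3,1)·p^2·(1−p)] / p^3 = 3·(1−p)/p = 100.0/75.2 = 1.3298
(1−p)/p = 1.3298/3 = 0.4433  ⇒  p = 1/(1 + 0.4433) = 0.6929
Tw-140: 69.29%, Tw-142: 30.71%.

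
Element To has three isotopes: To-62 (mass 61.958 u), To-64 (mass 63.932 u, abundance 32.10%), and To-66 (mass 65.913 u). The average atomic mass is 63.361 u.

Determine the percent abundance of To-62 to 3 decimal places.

48.448%

Let x and y be the fractions of To-62 and To-66. Then x + y = 1 − 0.3210 = 0.6790 and 61.958x + 65.913y = 63.361 − 0.3210×63.932 = 42.838828.
Substituting: 61.958x + 65.913(0.6790 − x) = 42.838828
(61.958 − 65.913)x = -1.916099  ⇒  x = 0.48448, y = 0.19452
To-62: 48.448%, To-66: 19.452%.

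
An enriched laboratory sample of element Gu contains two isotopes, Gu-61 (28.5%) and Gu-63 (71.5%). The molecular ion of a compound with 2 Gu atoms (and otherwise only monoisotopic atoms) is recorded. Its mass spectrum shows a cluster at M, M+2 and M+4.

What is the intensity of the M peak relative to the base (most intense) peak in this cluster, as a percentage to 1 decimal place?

(0.285 + 0.715)^2 gives M 0.0812, M+2 0.4076, M+4 0.5112; the largest is M+4.
P(M+4) = C(2,2) × 0.285^0 × 0.715^2 = 1 × 1.0000 × 0.511225 = 0.511225 (base)
P(M) = C(2,0) × 0.285^2 × 0.715^0 = 1 × 0.081225 × 1.0000 = 0.081225
Relative intensity = 0.081225 / 0.511225 × 100 = 15.9

15.9%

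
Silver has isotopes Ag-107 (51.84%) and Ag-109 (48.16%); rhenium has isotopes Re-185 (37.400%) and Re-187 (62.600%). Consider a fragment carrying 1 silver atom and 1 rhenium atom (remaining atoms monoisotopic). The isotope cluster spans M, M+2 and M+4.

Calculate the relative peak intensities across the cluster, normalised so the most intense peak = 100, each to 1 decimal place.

38.4 : 100.0 : 59.7

Silver pattern (n=1): 0.5184 : 0.4816
Rhenium pattern (n=1): 0.3740 : 0.6260
Convolve the two distributions (both contribute in 2-u steps):
  M: 0.5184×0.3740 = 0.193882
  M+2: 0.5184×0.6260 + 0.4816×0.3740 = 0.504637
  M+4: 0.4816×0.6260 = 0.301482
Scale to base peak (0.504637) = 100: 38.4 : 100.0 : 59.7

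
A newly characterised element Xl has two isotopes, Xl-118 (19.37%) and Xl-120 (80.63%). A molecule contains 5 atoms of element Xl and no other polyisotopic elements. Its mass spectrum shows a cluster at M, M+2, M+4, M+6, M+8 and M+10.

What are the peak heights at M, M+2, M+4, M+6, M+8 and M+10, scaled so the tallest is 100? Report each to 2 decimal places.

Each Xl atom is independently Xl-118 (p = 0.1937) or Xl-120 (q = 0.8063); the cluster is the binomial expansion (p + q)^5.
P(M) = 0.1937^5 = 0.000273
P(M+2) = 5 × 0.1937^4 × 0.8063^1 = 0.005675
P(M+4) = 10 × 0.1937^3 × 0.8063^2 = 0.047248
P(M+6) = 10 × 0.1937^2 × 0.8063^3 = 0.196675
P(M+8) = 5 × 0.1937^1 × 0.8063^4 = 0.409342
P(M+10) = 0.8063^5 = 0.340787
The M+8 peak is largest (0.409342); scaling to 100 gives 0.07 : 1.39 : 11.54 : 48.05 : 100.00 : 83.25.

0.07 : 1.39 : 11.54 : 48.05 : 100.00 : 83.25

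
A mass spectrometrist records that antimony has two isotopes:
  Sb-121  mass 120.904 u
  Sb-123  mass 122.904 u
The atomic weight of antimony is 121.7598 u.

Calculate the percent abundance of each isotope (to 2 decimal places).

Sb-121: 57.21%, Sb-123: 42.79%

Let x be the fractional abundance of Sb-121; then Sb-123 has abundance 1 − x.
120.904·x + 122.904·(1 − x) = 121.7598
(120.904 − 122.904)·x = 121.7598 − 122.904
x = -1.1442 / -2.000 = 0.57210 → 57.21% Sb-121, 42.79% Sb-123.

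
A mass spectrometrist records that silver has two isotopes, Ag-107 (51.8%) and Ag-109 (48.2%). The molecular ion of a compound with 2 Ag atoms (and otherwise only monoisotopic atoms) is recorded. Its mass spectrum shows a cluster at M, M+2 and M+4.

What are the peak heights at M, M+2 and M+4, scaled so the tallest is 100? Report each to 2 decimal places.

The 2 Ag atoms are independent, so intensities follow the terms of (0.518 + 0.482)^2.
P(M) = 0.518^2 = 0.268324
P(M+2) = 2 × 0.518^1 × 0.482^1 = 0.499352
P(M+4) = 0.482^2 = 0.232324
The M+2 peak is largest (0.499352); scaling to 100 gives 53.73 : 100.00 : 46.53.

53.73 : 100.00 : 46.53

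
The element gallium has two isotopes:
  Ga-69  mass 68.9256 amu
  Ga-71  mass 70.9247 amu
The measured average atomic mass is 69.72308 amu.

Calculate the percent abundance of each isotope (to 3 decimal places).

Ga-69: 60.108%, Ga-71: 39.892%

Let x be the fractional abundance of Ga-69; then Ga-71 has abundance 1 − x.
68.9256·x + 70.9247·(1 − x) = 69.72308
(68.9256 − 70.9247)·x = 69.72308 − 70.9247
x = -1.20162 / -1.9991 = 0.60108 → 60.108% Ga-69, 39.892% Ga-71.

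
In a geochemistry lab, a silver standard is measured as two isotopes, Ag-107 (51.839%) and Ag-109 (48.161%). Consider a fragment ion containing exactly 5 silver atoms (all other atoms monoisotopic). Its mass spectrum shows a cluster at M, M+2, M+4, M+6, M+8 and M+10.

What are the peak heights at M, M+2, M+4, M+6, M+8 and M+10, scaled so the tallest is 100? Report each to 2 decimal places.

11.59 : 53.82 : 100.00 : 92.90 : 43.16 : 8.02

The 5 Ag atoms are independent, so intensities follow the terms of (0.51839 + 0.48161)^5.
P(M) = 0.51839^5 = 0.037435
P(M+2) = 5 × 0.51839^4 × 0.48161^1 = 0.173897
P(M+4) = 10 × 0.51839^3 × 0.48161^2 = 0.323118
P(M+6) = 10 × 0.51839^2 × 0.48161^3 = 0.300192
P(M+8) = 5 × 0.51839^1 × 0.48161^4 = 0.139447
P(M+10) = 0.48161^5 = 0.025911
The M+4 peak is largest (0.323118); scaling to 100 gives 11.59 : 53.82 : 100.00 : 92.90 : 43.16 : 8.02.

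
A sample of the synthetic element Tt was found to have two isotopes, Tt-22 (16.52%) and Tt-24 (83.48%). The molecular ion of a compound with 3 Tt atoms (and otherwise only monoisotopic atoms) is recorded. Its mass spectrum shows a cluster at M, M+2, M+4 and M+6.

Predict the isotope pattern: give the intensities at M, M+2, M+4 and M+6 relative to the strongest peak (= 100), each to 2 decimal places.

0.77 : 11.75 : 59.37 : 100.00

The 3 Tt atoms are independent, so intensities follow the terms of (0.1652 + 0.8348)^3.
P(M) = 0.1652^3 = 0.004508
P(M+2) = 3 × 0.1652^2 × 0.8348^1 = 0.068348
P(M+4) = 3 × 0.1652^1 × 0.8348^2 = 0.345379
P(M+6) = 0.8348^3 = 0.581765
The M+6 peak is largest (0.581765); scaling to 100 gives 0.77 : 11.75 : 59.37 : 100.00.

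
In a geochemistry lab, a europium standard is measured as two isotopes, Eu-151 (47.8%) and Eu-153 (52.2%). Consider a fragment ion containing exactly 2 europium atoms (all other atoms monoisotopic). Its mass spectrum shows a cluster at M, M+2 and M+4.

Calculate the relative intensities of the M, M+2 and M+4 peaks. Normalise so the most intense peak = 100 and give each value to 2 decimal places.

45.79 : 100.00 : 54.60

Each Eu atom is independently Eu-151 (p = 0.478) or Eu-153 (q = 0.522); the cluster is the binomial expansion (p + q)^2.
P(M) = 0.478^2 = 0.228484
P(M+2) = 2 × 0.478^1 × 0.522^1 = 0.499032
P(M+4) = 0.522^2 = 0.272484
The M+2 peak is largest (0.499032); scaling to 100 gives 45.79 : 100.00 : 54.60.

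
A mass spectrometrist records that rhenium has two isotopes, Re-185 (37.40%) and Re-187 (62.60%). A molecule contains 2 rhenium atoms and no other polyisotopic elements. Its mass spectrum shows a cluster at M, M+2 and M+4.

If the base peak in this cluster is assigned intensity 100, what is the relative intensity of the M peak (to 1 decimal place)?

29.9

(0.3740 + 0.6260)^2 gives M 0.1399, M+2 0.4682, M+4 0.3919; the largest is M+2.
P(M+2) = C(2,1) × 0.3740^1 × 0.6260^1 = 2 × 0.3740 × 0.6260 = 0.468248 (base)
P(M) = C(2,0) × 0.3740^2 × 0.6260^0 = 1 × 0.139876 × 1.0000 = 0.139876
Relative intensity = 0.139876 / 0.468248 × 100 = 29.9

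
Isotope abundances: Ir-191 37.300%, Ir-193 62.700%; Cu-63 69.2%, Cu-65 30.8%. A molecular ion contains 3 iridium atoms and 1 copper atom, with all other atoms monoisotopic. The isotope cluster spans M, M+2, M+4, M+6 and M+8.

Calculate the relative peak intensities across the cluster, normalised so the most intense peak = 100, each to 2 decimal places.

Iridium pattern (n=3): 0.05189512 : 0.26170165 : 0.43991135 : 0.24649188
Copper pattern (n=1): 0.6920 : 0.3080
Convolve the two distributions (both contribute in 2-u steps):
  M: 0.05189512×0.6920 = 0.035911
  M+2: 0.05189512×0.3080 + 0.26170165×0.6920 = 0.197081
  M+4: 0.26170165×0.3080 + 0.43991135×0.6920 = 0.385023
  M+6: 0.43991135×0.3080 + 0.24649188×0.6920 = 0.306065
  M+8: 0.24649188×0.3080 = 0.075919
Scale to base peak (0.385023) = 100: 9.33 : 51.19 : 100.00 : 79.49 : 19.72

9.33 : 51.19 : 100.00 : 79.49 : 19.72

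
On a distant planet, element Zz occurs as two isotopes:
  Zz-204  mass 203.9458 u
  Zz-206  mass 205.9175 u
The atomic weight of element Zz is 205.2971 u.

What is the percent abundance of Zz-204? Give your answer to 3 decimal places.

With x = fraction of Zz-204 (so Zz-206 is 1 − x):
203.9458·x + 205.9175·(1 − x) = 205.2971
(203.9458 − 205.9175)·x = 205.2971 − 205.9175
x = -0.6204 / -1.9717 = 0.31465 → 31.465% Zz-204, 68.535% Zz-206.

31.465%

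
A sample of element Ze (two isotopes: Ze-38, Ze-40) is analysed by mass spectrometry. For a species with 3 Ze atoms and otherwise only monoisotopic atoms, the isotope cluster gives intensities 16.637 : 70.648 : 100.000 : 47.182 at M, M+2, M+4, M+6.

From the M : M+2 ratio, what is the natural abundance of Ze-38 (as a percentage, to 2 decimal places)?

Let p = fractional abundance of Ze-38. I(M+2)/I(M) = [C(3,1)·p^2·(1−p)] / p^3 = 3·(1−p)/p = 70.648/16.637 = 4.2464
(1−p)/p = 4.2464/3 = 1.4155  ⇒  p = 1/(1 + 1.4155) = 0.4140
Ze-38: 41.40%, Ze-40: 58.60%.

41.40%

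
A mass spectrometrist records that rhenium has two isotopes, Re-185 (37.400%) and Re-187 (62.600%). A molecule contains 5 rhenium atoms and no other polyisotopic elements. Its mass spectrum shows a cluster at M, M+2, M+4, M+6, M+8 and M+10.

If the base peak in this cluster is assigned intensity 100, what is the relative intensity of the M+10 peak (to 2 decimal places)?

28.02

(0.37400 + 0.62600)^5 gives M 0.0073, M+2 0.0612, M+4 0.2050, M+6 0.3431, M+8 0.2872, M+10 0.0961; the largest is M+6.
P(M+6) = C(5,3) × 0.37400^2 × 0.62600^3 = 10 × 0.139876 × 0.24531438 = 0.343136 (base)
P(M+10) = C(5,5) × 0.37400^0 × 0.62600^5 = 1 × 1.0000 × 0.09613282 = 0.096133
Relative intensity = 0.096133 / 0.343136 × 100 = 28.02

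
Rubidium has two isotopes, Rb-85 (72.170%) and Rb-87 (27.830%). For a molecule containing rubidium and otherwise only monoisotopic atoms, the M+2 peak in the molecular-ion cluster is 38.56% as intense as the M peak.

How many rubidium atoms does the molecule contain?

1

For n independent Rb atoms, I(M+2)/I(M) = n · (abundance Rb-87) / (abundance Rb-85) = n · 0.27830/0.72170.
n = 0.3856 × 0.72170/0.27830 = 1.00 ≈ 1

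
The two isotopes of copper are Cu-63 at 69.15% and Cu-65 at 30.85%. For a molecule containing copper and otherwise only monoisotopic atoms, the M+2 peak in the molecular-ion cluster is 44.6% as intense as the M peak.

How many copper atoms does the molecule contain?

1

With n Cu atoms, P(M+2)/P(M) = C(n,1)·p^(n−1)q / p^n = n·q/p = n · 0.3085/0.6915.
n = 0.446 × 0.6915/0.3085 = 1.00 ≈ 1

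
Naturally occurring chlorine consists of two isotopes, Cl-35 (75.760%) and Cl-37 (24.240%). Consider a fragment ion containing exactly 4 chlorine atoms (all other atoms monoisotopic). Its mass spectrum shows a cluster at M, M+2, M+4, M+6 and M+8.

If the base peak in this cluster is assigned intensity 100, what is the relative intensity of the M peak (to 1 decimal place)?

78.1

Binomial terms of (0.75760 + 0.24240)^4: M 0.3294, M+2 0.4216, M+4 0.2023, M+6 0.0432, M+8 0.0035 → M+2 is the base peak.
P(M+2) = C(4,1) × 0.75760^3 × 0.24240^1 = 4 × 0.4348304 × 0.2424 = 0.421612 (base)
P(M) = C(4,0) × 0.75760^4 × 0.24240^0 = 1 × 0.32942751 × 1.0000 = 0.329428
Relative intensity = 0.329428 / 0.421612 × 100 = 78.1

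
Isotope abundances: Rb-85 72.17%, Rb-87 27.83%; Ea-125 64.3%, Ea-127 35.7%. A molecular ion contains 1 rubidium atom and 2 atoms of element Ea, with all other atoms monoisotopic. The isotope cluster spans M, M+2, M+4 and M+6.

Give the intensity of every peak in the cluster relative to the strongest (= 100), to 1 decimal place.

66.8 : 100.0 : 49.2 : 7.9

Rubidium pattern (n=1): 0.7217 : 0.2783
Element Ea pattern (n=2): 0.413449 : 0.459102 : 0.127449
Convolve the two distributions (both contribute in 2-u steps):
  M: 0.7217×0.413449 = 0.298386
  M+2: 0.7217×0.459102 + 0.2783×0.413449 = 0.446397
  M+4: 0.7217×0.127449 + 0.2783×0.459102 = 0.219748
  M+6: 0.2783×0.127449 = 0.035469
Scale to base peak (0.446397) = 100: 66.8 : 100.0 : 49.2 : 7.9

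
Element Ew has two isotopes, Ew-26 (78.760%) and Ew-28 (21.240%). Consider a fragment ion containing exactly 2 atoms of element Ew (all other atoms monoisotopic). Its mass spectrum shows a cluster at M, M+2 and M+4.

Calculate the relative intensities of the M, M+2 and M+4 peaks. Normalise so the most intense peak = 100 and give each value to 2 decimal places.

100.00 : 53.94 : 7.27

Each Ew atom is independently Ew-26 (p = 0.78760) or Ew-28 (q = 0.21240); the cluster is the binomial expansion (p + q)^2.
P(M) = 0.78760^2 = 0.620314
P(M+2) = 2 × 0.78760^1 × 0.21240^1 = 0.334572
P(M+4) = 0.21240^2 = 0.045114
The M peak is largest (0.620314); scaling to 100 gives 100.00 : 53.94 : 7.27.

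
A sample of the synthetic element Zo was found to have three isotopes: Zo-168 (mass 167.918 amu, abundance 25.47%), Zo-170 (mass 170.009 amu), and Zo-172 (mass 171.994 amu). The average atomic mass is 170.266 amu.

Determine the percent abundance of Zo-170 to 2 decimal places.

34.75%

Let x and y be the fractions of Zo-170 and Zo-172. Then x + y = 1 − 0.2547 = 0.7453 and 170.009x + 171.994y = 170.266 − 0.2547×167.918 = 127.4972854.
Substituting: 170.009x + 171.994(0.7453 − x) = 127.4972854
(170.009 − 171.994)x = -0.6898428  ⇒  x = 0.34753, y = 0.39777
Zo-170: 34.75%, Zo-172: 39.78%.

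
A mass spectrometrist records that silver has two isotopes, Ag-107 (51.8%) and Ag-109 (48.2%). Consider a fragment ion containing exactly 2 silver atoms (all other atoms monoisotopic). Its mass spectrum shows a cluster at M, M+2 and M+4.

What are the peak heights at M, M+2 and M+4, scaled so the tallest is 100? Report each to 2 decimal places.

Each Ag atom is independently Ag-107 (p = 0.518) or Ag-109 (q = 0.482); the cluster is the binomial expansion (p + q)^2.
P(M) = 0.518^2 = 0.268324
P(M+2) = 2 × 0.518^1 × 0.482^1 = 0.499352
P(M+4) = 0.482^2 = 0.232324
The M+2 peak is largest (0.499352); scaling to 100 gives 53.73 : 100.00 : 46.53.

53.73 : 100.00 : 46.53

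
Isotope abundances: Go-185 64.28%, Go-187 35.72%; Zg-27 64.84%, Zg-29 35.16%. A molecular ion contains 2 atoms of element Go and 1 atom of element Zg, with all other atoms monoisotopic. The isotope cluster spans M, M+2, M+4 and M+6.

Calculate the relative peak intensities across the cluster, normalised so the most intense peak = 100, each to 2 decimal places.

Element Go pattern (n=2): 0.41319184 : 0.45921632 : 0.12759184
Element Zg pattern (n=1): 0.6484 : 0.3516
Convolve the two distributions (both contribute in 2-u steps):
  M: 0.41319184×0.6484 = 0.267914
  M+2: 0.41319184×0.3516 + 0.45921632×0.6484 = 0.443034
  M+4: 0.45921632×0.3516 + 0.12759184×0.6484 = 0.244191
  M+6: 0.12759184×0.3516 = 0.044861
Scale to base peak (0.443034) = 100: 60.47 : 100.00 : 55.12 : 10.13

60.47 : 100.00 : 55.12 : 10.13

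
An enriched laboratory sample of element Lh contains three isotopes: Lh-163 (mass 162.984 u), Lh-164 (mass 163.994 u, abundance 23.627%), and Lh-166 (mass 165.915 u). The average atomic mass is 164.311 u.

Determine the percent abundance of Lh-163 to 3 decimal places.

Let x and y be the fractions of Lh-163 and Lh-166. Then x + y = 1 − 0.23627 = 0.76373 and 162.984x + 165.915y = 164.311 − 0.23627×163.994 = 125.56413762.
Substituting: 162.984x + 165.915(0.76373 − x) = 125.56413762
(162.984 − 165.915)x = -1.15012533  ⇒  x = 0.39240, y = 0.37133
Lh-163: 39.240%, Lh-166: 37.133%.

39.240%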